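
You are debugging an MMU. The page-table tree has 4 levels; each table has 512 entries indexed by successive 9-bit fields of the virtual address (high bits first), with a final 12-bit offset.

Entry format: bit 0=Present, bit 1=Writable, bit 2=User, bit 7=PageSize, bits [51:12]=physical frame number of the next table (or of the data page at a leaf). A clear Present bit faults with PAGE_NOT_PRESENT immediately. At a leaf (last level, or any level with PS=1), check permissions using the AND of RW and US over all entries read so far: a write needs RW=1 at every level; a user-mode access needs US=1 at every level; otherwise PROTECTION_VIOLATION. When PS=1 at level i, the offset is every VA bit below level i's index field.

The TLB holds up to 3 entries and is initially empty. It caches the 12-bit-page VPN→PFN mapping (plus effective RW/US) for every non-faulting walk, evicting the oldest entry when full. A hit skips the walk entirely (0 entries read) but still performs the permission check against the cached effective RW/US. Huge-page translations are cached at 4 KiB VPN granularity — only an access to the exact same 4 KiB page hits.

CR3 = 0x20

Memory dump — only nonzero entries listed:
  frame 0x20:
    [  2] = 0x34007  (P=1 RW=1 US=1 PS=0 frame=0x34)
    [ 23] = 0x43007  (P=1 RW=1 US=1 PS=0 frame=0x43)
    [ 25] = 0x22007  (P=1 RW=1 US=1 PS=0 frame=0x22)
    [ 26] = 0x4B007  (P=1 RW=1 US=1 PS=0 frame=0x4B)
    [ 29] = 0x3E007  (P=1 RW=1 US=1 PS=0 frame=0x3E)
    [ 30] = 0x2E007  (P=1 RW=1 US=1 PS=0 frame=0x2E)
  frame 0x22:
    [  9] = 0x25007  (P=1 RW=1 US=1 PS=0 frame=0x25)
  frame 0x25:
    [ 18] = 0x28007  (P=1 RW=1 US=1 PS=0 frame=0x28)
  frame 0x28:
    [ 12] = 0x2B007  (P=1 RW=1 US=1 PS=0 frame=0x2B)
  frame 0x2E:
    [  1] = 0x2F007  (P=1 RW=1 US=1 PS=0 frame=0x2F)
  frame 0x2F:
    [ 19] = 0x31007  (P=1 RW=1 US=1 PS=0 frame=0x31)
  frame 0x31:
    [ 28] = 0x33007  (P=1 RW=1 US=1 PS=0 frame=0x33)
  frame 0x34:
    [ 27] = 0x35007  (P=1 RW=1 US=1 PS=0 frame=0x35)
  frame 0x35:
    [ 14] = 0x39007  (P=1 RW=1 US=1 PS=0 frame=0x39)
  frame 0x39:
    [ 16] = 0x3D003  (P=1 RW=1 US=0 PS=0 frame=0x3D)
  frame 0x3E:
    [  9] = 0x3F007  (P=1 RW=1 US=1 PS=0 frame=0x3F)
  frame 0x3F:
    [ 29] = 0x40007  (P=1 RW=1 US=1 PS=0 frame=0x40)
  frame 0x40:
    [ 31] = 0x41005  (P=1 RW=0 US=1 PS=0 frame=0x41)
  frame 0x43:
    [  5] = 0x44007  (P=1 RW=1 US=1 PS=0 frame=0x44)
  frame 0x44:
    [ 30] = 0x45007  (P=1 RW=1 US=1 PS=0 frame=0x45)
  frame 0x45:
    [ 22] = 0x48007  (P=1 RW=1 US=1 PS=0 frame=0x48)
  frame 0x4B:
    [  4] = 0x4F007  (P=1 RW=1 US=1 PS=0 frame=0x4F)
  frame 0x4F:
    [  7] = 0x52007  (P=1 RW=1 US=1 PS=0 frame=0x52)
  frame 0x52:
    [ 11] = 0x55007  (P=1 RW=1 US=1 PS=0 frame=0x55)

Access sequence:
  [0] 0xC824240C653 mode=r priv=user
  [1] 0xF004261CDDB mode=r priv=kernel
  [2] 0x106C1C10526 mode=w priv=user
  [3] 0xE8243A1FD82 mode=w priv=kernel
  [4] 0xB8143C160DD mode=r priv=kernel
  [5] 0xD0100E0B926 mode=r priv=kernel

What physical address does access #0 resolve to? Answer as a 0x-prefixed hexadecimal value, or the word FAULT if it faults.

Trace:
#0 VA=0xC824240C653 (r,user):
  [0] read 0x20 idx=25: raw=0x22007 flags P=1 W=1 U=1 S=0
  [1] read 0x22 idx=9: raw=0x25007 flags P=1 W=1 U=1 S=0
  [2] read 0x25 idx=18: raw=0x28007 flags P=1 W=1 U=1 S=0
  [3] read 0x28 idx=12: raw=0x2B007 flags P=1 W=1 U=1 S=0
  → PA=0x2B653  (4 entries read)
#1 VA=0xF004261CDDB (r,kernel):
  [0] read 0x20 idx=30: raw=0x2E007 flags P=1 W=1 U=1 S=0
  [1] read 0x2E idx=1: raw=0x2F007 flags P=1 W=1 U=1 S=0
  [2] read 0x2F idx=19: raw=0x31007 flags P=1 W=1 U=1 S=0
  [3] read 0x31 idx=28: raw=0x33007 flags P=1 W=1 U=1 S=0
  → PA=0x33DDB  (4 entries read)
#2 VA=0x106C1C10526 (w,user):
  [0] read 0x20 idx=2: raw=0x34007 flags P=1 W=1 U=1 S=0
  [1] read 0x34 idx=27: raw=0x35007 flags P=1 W=1 U=1 S=0
  [2] read 0x35 idx=14: raw=0x39007 flags P=1 W=1 U=1 S=0
  [3] read 0x39 idx=16: raw=0x3D003 flags P=1 W=1 U=0 S=0
  ✗ PROTECTION_VIOLATION  [4 reads]
#3 VA=0xE8243A1FD82 (w,kernel):
  [0] read 0x20 idx=29: raw=0x3E007 flags P=1 W=1 U=1 S=0
  [1] read 0x3E idx=9: raw=0x3F007 flags P=1 W=1 U=1 S=0
  [2] read 0x3F idx=29: raw=0x40007 flags P=1 W=1 U=1 S=0
  [3] read 0x40 idx=31: raw=0x41005 flags P=1 W=0 U=1 S=0
  ✗ PROTECTION_VIOLATION  [4 reads]
#4 VA=0xB8143C160DD (r,kernel):
  [0] read 0x20 idx=23: raw=0x43007 flags P=1 W=1 U=1 S=0
  [1] read 0x43 idx=5: raw=0x44007 flags P=1 W=1 U=1 S=0
  [2] read 0x44 idx=30: raw=0x45007 flags P=1 W=1 U=1 S=0
  [3] read 0x45 idx=22: raw=0x48007 flags P=1 W=1 U=1 S=0
  → PA=0x480DD  (4 entries read)
#5 VA=0xD0100E0B926 (r,kernel):
  [0] read 0x20 idx=26: raw=0x4B007 flags P=1 W=1 U=1 S=0
  [1] read 0x4B idx=4: raw=0x4F007 flags P=1 W=1 U=1 S=0
  [2] read 0x4F idx=7: raw=0x52007 flags P=1 W=1 U=1 S=0
  [3] read 0x52 idx=11: raw=0x55007 flags P=1 W=1 U=1 S=0
  → PA=0x55926  (4 entries read)

Access #0 PA: 0x2B653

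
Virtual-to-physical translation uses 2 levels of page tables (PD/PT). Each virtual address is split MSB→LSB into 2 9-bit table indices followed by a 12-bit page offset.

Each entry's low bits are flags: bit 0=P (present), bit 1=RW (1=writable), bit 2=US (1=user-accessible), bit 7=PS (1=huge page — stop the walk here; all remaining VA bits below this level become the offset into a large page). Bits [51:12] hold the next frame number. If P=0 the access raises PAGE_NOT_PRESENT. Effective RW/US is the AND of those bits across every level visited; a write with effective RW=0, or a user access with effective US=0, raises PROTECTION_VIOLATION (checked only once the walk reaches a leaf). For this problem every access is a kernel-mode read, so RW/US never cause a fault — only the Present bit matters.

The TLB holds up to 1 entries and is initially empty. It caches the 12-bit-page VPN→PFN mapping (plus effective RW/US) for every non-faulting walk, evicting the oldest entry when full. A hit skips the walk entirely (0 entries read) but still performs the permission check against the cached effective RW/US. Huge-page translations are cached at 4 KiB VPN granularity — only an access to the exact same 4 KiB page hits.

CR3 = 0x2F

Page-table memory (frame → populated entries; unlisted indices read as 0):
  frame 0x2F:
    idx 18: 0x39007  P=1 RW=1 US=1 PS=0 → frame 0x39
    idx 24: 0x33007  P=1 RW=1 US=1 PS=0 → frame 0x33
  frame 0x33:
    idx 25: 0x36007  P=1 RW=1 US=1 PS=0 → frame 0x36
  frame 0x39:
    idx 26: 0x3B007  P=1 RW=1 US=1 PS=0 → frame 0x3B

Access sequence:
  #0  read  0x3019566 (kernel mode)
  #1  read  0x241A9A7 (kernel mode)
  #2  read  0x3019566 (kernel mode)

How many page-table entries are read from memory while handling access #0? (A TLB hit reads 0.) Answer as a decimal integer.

Walk each access:
#0 VA=0x3019566 (r,kernel):
  lvl0: tbl 0x2F, slot 24 ⇒ 0x33007 (P1/RW1/US1/PS0)
  lvl1: tbl 0x33, slot 25 ⇒ 0x36007 (P1/RW1/US1/PS0)
  ⇒ phys 0x36566  [2 reads]
#1 VA=0x241A9A7 (r,kernel):
  lvl0: tbl 0x2F, slot 18 ⇒ 0x39007 (P1/RW1/US1/PS0)
  lvl1: tbl 0x39, slot 26 ⇒ 0x3B007 (P1/RW1/US1/PS0)
  ⇒ phys 0x3B9A7  [2 reads]
#2 VA=0x3019566 (r,kernel):
  lvl0: tbl 0x2F, slot 24 ⇒ 0x33007 (P1/RW1/US1/PS0)
  lvl1: tbl 0x33, slot 25 ⇒ 0x36007 (P1/RW1/US1/PS0)
  ⇒ phys 0x36566  [2 reads]

Entries read for #0: 2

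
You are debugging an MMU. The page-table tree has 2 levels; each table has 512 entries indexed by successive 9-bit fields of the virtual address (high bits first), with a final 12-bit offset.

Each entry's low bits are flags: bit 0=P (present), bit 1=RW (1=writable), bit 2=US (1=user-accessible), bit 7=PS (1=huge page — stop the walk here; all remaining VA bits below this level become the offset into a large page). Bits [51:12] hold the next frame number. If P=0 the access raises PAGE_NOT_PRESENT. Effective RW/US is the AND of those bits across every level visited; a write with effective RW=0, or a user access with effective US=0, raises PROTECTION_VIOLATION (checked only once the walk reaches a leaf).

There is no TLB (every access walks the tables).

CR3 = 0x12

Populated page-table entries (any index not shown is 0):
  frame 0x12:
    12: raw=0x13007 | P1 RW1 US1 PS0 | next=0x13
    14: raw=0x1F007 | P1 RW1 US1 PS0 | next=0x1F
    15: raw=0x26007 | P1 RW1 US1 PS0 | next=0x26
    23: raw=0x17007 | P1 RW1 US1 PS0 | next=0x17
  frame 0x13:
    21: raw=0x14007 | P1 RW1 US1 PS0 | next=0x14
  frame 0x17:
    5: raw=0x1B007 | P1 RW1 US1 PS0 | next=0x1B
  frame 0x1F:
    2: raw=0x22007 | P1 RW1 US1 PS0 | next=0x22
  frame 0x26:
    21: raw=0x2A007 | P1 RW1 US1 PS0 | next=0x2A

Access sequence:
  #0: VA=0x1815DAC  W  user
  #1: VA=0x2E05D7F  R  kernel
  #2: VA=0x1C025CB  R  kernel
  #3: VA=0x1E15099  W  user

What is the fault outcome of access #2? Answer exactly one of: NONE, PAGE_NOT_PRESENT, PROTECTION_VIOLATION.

Per-access translation:
#0 VA=0x1815DAC (w,user):
  L0: frame=0x12 idx=12 entry=0x13007 [P=1 RW=1 US=1 PS=0]
  L1: frame=0x13 idx=21 entry=0x14007 [P=1 RW=1 US=1 PS=0]
  ⇒ phys 0x14DAC  [2 reads]
#1 VA=0x2E05D7F (r,kernel):
  L0: frame=0x12 idx=23 entry=0x17007 [P=1 RW=1 US=1 PS=0]
  L1: frame=0x17 idx=5 entry=0x1B007 [P=1 RW=1 US=1 PS=0]
  ⇒ phys 0x1BD7F  [2 reads]
#2 VA=0x1C025CB (r,kernel):
  L0: frame=0x12 idx=14 entry=0x1F007 [P=1 RW=1 US=1 PS=0]
  L1: frame=0x1F idx=2 entry=0x22007 [P=1 RW=1 US=1 PS=0]
  ⇒ phys 0x225CB  [2 reads]
#3 VA=0x1E15099 (w,user):
  L0: frame=0x12 idx=15 entry=0x26007 [P=1 RW=1 US=1 PS=0]
  L1: frame=0x26 idx=21 entry=0x2A007 [P=1 RW=1 US=1 PS=0]
  ⇒ phys 0x2A099  [2 reads]

Access #2 fault: NONE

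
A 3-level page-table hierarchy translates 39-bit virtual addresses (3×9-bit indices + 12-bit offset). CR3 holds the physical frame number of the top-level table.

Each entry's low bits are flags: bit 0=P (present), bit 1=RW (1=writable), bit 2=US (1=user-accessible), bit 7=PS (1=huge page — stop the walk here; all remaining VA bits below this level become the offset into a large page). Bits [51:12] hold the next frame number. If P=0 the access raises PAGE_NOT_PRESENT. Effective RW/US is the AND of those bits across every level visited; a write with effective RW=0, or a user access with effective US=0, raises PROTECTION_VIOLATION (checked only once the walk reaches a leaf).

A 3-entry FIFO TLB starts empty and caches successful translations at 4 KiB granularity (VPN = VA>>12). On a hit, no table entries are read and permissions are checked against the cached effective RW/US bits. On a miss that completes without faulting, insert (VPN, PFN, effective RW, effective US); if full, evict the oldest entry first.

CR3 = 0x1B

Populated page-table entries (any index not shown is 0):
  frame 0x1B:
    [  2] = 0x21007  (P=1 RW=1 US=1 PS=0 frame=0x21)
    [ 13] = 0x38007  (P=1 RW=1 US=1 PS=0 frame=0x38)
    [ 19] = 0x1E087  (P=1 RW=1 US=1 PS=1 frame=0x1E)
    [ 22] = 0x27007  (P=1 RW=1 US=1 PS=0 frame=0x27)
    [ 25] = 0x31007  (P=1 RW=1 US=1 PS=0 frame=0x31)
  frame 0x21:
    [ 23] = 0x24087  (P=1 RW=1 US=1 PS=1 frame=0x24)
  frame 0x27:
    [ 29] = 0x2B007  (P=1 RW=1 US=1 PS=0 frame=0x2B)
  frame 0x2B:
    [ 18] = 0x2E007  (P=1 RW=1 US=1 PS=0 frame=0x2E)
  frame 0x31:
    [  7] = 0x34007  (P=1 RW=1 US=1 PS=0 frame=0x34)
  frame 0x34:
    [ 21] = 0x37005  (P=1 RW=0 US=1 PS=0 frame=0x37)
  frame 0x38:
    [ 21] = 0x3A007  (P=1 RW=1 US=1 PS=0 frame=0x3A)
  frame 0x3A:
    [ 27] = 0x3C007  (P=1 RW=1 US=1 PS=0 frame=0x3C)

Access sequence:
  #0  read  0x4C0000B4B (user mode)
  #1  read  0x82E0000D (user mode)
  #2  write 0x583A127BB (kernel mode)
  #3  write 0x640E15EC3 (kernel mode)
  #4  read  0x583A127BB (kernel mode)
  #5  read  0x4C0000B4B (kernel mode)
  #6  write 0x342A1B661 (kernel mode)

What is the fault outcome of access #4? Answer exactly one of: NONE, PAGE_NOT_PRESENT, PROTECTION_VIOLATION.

Per-access translation:
#0 VA=0x4C0000B4B (r,user):
  L0 @0x1B[19] → 0x1E087  P=1,RW=1,US=1,PS=1
  → PA=0x1EB4B (huge @L0)  (1 entries read)
#1 VA=0x82E0000D (r,user):
  L0 @0x1B[2] → 0x21007  P=1,RW=1,US=1,PS=0
  L1 @0x21[23] → 0x24087  P=1,RW=1,US=1,PS=1
  → PA=0x2400D (huge @L1)  (2 entries read)
#2 VA=0x583A127BB (w,kernel):
  L0 @0x1B[22] → 0x27007  P=1,RW=1,US=1,PS=0
  L1 @0x27[29] → 0x2B007  P=1,RW=1,US=1,PS=0
  L2 @0x2B[18] → 0x2E007  P=1,RW=1,US=1,PS=0
  → PA=0x2E7BB  (3 entries read)
#3 VA=0x640E15EC3 (w,kernel):
  L0 @0x1B[25] → 0x31007  P=1,RW=1,US=1,PS=0
  L1 @0x31[7] → 0x34007  P=1,RW=1,US=1,PS=0
  L2 @0x34[21] → 0x37005  P=1,RW=0,US=1,PS=0
  ⇒ fault: PROTECTION_VIOLATION  — 3 lookups
#4 VA=0x583A127BB (r,kernel):
  TLB hit vpn=0x583A12 → PA=0x2E7BB
#5 VA=0x4C0000B4B (r,kernel):
  TLB hit vpn=0x4C0000 → PA=0x1EB4B
#6 VA=0x342A1B661 (w,kernel):
  L0 @0x1B[13] → 0x38007  P=1,RW=1,US=1,PS=0
  L1 @0x38[21] → 0x3A007  P=1,RW=1,US=1,PS=0
  L2 @0x3A[27] → 0x3C007  P=1,RW=1,US=1,PS=0
  → PA=0x3C661  (3 entries read)

Access #4 fault: NONE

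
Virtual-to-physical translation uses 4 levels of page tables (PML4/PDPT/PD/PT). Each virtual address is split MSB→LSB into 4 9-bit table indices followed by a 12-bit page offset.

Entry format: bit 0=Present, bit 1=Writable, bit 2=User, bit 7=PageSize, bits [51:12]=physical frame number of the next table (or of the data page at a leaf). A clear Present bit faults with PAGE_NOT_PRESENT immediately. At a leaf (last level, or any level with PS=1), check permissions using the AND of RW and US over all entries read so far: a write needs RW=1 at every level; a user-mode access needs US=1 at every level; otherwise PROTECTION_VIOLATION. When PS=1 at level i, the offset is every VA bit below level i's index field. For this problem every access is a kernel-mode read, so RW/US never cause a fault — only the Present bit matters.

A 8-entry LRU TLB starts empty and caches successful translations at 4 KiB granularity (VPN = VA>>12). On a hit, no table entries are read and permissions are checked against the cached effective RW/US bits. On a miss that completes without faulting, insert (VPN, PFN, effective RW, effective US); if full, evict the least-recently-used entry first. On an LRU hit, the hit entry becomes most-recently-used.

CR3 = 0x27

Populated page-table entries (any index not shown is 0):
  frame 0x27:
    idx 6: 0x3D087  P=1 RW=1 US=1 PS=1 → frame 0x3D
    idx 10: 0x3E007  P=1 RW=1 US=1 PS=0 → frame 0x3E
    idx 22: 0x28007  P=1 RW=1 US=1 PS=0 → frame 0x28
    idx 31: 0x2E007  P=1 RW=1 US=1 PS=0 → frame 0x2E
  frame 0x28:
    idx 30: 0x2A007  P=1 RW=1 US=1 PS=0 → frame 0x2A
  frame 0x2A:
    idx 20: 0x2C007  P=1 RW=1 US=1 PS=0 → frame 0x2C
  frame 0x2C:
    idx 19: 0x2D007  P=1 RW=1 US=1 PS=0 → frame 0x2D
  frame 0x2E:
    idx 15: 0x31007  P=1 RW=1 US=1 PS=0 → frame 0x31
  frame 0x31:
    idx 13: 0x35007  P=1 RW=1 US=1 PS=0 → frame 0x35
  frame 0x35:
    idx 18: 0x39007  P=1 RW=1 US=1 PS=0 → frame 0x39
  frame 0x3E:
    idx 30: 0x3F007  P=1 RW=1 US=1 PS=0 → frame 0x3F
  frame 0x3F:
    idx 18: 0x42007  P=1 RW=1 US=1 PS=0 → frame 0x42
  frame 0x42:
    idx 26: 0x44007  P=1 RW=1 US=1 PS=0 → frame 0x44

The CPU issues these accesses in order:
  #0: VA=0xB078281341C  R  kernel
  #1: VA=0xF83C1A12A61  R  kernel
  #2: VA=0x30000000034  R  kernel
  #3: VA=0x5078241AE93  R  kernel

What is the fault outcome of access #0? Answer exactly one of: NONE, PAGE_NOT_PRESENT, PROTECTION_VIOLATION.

Trace:
#0 VA=0xB078281341C (r,kernel):
  lvl0: tbl 0x27, slot 22 ⇒ 0x28007 (P1/RW1/US1/PS0)
  lvl1: tbl 0x28, slot 30 ⇒ 0x2A007 (P1/RW1/US1/PS0)
  lvl2: tbl 0x2A, slot 20 ⇒ 0x2C007 (P1/RW1/US1/PS0)
  lvl3: tbl 0x2C, slot 19 ⇒ 0x2D007 (P1/RW1/US1/PS0)
  → PA=0x2D41C  (4 entries read)
#1 VA=0xF83C1A12A61 (r,kernel):
  lvl0: tbl 0x27, slot 31 ⇒ 0x2E007 (P1/RW1/US1/PS0)
  lvl1: tbl 0x2E, slot 15 ⇒ 0x31007 (P1/RW1/US1/PS0)
  lvl2: tbl 0x31, slot 13 ⇒ 0x35007 (P1/RW1/US1/PS0)
  lvl3: tbl 0x35, slot 18 ⇒ 0x39007 (P1/RW1/US1/PS0)
  → PA=0x39A61  (4 entries read)
#2 VA=0x30000000034 (r,kernel):
  lvl0: tbl 0x27, slot 6 ⇒ 0x3D087 (P1/RW1/US1/PS1)
  → PA=0x3D034 (huge @L0)  (1 entries read)
#3 VA=0x5078241AE93 (r,kernel):
  lvl0: tbl 0x27, slot 10 ⇒ 0x3E007 (P1/RW1/US1/PS0)
  lvl1: tbl 0x3E, slot 30 ⇒ 0x3F007 (P1/RW1/US1/PS0)
  lvl2: tbl 0x3F, slot 18 ⇒ 0x42007 (P1/RW1/US1/PS0)
  lvl3: tbl 0x42, slot 26 ⇒ 0x44007 (P1/RW1/US1/PS0)
  → PA=0x44E93  (4 entries read)

Access #0 fault: NONE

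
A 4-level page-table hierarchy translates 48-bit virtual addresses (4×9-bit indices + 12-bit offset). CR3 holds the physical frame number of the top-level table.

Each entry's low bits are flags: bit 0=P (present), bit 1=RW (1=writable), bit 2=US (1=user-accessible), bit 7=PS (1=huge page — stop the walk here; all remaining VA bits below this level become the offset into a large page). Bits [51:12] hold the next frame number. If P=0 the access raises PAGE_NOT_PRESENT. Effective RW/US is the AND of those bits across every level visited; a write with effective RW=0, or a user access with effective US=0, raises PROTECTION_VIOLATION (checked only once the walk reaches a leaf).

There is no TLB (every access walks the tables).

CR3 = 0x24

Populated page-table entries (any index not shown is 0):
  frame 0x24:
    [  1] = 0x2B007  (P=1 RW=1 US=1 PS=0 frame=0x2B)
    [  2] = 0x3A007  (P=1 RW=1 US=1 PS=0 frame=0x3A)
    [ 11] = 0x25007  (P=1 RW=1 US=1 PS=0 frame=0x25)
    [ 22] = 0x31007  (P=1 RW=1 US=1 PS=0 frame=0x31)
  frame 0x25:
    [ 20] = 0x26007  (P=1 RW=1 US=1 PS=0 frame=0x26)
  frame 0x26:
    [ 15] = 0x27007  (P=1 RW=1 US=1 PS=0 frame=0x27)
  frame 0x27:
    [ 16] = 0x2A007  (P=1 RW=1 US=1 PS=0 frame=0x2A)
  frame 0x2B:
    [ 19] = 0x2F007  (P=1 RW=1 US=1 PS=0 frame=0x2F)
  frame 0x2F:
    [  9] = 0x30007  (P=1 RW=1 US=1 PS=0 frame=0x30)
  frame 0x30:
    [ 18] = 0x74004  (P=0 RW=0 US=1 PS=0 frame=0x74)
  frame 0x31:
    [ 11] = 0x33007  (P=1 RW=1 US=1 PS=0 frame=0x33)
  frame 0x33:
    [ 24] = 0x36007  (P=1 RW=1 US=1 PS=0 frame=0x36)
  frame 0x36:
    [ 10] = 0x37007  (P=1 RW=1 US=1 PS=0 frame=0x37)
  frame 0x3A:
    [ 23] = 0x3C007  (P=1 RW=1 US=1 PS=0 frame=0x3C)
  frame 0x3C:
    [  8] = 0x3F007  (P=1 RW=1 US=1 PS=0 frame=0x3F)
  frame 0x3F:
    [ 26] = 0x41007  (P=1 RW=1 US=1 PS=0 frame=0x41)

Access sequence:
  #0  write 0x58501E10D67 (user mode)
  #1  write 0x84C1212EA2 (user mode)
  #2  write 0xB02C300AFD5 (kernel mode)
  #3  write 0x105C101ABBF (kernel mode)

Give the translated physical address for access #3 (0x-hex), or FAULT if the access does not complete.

Walk each access:
#0 VA=0x58501E10D67 (w,user):
  [0] read 0x24 idx=11: raw=0x25007 flags P=1 W=1 U=1 S=0
  [1] read 0x25 idx=20: raw=0x26007 flags P=1 W=1 U=1 S=0
  [2] read 0x26 idx=15: raw=0x27007 flags P=1 W=1 U=1 S=0
  [3] read 0x27 idx=16: raw=0x2A007 flags P=1 W=1 U=1 S=0
  → PA=0x2AD67  (4 entries read)
#1 VA=0x84C1212EA2 (w,user):
  [0] read 0x24 idx=1: raw=0x2B007 flags P=1 W=1 U=1 S=0
  [1] read 0x2B idx=19: raw=0x2F007 flags P=1 W=1 U=1 S=0
  [2] read 0x2F idx=9: raw=0x30007 flags P=1 W=1 U=1 S=0
  [3] read 0x30 idx=18: raw=0x74004 flags P=0 W=0 U=1 S=0
  → PAGE_NOT_PRESENT  (4 entries read)
#2 VA=0xB02C300AFD5 (w,kernel):
  [0] read 0x24 idx=22: raw=0x31007 flags P=1 W=1 U=1 S=0
  [1] read 0x31 idx=11: raw=0x33007 flags P=1 W=1 U=1 S=0
  [2] read 0x33 idx=24: raw=0x36007 flags P=1 W=1 U=1 S=0
  [3] read 0x36 idx=10: raw=0x37007 flags P=1 W=1 U=1 S=0
  → PA=0x37FD5  (4 entries read)
#3 VA=0x105C101ABBF (w,kernel):
  [0] read 0x24 idx=2: raw=0x3A007 flags P=1 W=1 U=1 S=0
  [1] read 0x3A idx=23: raw=0x3C007 flags P=1 W=1 U=1 S=0
  [2] read 0x3C idx=8: raw=0x3F007 flags P=1 W=1 U=1 S=0
  [3] read 0x3F idx=26: raw=0x41007 flags P=1 W=1 U=1 S=0
  → PA=0x41BBF  (4 entries read)

Access #3 PA: 0x41BBF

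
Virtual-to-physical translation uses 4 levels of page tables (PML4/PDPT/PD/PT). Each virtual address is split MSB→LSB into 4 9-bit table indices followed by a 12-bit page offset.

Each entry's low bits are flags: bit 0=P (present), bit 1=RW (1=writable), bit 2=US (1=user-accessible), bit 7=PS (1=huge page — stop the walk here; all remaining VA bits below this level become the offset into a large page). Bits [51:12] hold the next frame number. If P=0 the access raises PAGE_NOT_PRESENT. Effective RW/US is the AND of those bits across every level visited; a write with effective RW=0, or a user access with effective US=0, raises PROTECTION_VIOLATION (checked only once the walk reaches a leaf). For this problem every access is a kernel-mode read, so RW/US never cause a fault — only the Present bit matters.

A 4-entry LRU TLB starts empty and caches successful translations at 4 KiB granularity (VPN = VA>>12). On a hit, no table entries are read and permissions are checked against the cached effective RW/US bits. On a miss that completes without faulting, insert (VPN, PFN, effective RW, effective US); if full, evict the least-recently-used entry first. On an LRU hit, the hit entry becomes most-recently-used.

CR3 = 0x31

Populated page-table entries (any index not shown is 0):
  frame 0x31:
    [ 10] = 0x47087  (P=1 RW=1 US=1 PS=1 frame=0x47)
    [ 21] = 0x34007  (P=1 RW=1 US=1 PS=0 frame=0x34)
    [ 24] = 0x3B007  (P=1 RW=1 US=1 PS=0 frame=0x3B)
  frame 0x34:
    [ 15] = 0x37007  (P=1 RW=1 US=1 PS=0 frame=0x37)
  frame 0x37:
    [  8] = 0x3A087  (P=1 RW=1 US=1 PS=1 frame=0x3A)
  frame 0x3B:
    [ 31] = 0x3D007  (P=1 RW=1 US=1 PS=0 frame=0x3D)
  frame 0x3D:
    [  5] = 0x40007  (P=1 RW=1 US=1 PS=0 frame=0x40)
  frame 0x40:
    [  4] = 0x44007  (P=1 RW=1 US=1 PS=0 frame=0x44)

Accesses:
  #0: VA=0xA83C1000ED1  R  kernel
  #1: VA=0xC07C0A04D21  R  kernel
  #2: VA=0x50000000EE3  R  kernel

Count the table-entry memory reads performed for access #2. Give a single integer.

Walk each access:
#0 VA=0xA83C1000ED1 (r,kernel):
  L0 @0x31[21] → 0x34007  P=1,RW=1,US=1,PS=0
  L1 @0x34[15] → 0x37007  P=1,RW=1,US=1,PS=0
  L2 @0x37[8] → 0x3A087  P=1,RW=1,US=1,PS=1
  → PA=0x3AED1 (huge @L2)  (3 entries read)
#1 VA=0xC07C0A04D21 (r,kernel):
  L0 @0x31[24] → 0x3B007  P=1,RW=1,US=1,PS=0
  L1 @0x3B[31] → 0x3D007  P=1,RW=1,US=1,PS=0
  L2 @0x3D[5] → 0x40007  P=1,RW=1,US=1,PS=0
  L3 @0x40[4] → 0x44007  P=1,RW=1,US=1,PS=0
  → PA=0x44D21  (4 entries read)
#2 VA=0x50000000EE3 (r,kernel):
  L0 @0x31[10] → 0x47087  P=1,RW=1,US=1,PS=1
  → PA=0x47EE3 (huge @L0)  (1 entries read)

Entries read for #2: 1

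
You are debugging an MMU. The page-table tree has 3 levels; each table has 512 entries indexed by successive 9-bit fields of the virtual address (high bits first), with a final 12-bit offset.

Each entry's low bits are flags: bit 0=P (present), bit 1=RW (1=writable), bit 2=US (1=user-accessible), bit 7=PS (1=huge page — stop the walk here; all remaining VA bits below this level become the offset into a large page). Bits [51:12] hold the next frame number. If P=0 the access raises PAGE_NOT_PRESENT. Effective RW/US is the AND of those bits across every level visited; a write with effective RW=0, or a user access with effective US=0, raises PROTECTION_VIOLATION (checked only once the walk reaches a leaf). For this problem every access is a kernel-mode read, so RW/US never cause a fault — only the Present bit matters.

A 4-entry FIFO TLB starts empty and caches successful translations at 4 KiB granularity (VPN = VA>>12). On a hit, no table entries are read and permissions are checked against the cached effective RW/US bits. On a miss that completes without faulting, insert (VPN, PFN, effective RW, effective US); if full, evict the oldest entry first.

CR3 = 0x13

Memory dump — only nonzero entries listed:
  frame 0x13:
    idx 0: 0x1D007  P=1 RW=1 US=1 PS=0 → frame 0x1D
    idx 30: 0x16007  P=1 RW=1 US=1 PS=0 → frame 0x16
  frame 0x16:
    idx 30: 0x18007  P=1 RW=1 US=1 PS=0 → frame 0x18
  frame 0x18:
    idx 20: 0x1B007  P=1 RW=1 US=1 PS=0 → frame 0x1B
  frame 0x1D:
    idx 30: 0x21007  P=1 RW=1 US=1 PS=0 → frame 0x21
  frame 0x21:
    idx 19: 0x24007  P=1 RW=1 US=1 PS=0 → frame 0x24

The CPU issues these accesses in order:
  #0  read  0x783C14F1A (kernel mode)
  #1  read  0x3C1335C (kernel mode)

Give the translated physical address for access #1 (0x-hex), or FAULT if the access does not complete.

Walk each access:
#0 VA=0x783C14F1A (r,kernel):
  lvl0: tbl 0x13, slot 30 ⇒ 0x16007 (P1/RW1/US1/PS0)
  lvl1: tbl 0x16, slot 30 ⇒ 0x18007 (P1/RW1/US1/PS0)
  lvl2: tbl 0x18, slot 20 ⇒ 0x1B007 (P1/RW1/US1/PS0)
  → PA=0x1BF1A  (3 entries read)
#1 VA=0x3C1335C (r,kernel):
  lvl0: tbl 0x13, slot 0 ⇒ 0x1D007 (P1/RW1/US1/PS0)
  lvl1: tbl 0x1D, slot 30 ⇒ 0x21007 (P1/RW1/US1/PS0)
  lvl2: tbl 0x21, slot 19 ⇒ 0x24007 (P1/RW1/US1/PS0)
  → PA=0x2435C  (3 entries read)

Access #1 PA: 0x2435C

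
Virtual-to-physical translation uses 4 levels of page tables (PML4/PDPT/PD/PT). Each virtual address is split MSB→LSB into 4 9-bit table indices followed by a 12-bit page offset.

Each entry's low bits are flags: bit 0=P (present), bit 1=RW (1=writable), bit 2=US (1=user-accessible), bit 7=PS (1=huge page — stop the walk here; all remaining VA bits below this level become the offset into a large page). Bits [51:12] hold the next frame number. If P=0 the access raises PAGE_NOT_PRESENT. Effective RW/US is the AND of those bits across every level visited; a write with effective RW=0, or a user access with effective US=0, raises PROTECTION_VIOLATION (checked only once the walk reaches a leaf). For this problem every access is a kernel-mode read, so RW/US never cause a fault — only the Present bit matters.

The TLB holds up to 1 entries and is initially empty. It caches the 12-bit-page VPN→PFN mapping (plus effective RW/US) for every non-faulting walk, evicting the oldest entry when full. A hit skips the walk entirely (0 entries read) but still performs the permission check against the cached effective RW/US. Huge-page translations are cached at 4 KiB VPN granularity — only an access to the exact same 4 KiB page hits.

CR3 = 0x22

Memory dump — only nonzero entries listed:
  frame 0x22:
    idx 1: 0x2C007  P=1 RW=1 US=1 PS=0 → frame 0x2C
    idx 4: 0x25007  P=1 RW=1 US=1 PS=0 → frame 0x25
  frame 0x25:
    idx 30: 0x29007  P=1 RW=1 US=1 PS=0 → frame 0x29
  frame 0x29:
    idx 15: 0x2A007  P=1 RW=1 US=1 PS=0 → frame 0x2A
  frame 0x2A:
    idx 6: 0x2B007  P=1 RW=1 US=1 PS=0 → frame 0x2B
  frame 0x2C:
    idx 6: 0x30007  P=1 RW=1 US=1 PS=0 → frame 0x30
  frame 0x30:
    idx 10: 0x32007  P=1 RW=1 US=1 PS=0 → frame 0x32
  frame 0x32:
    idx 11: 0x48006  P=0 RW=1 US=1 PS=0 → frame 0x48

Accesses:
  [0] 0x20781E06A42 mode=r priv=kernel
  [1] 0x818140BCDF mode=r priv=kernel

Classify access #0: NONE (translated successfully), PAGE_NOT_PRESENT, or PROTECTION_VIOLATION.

Walk each access:
#0 VA=0x20781E06A42 (r,kernel):
  lvl0: tbl 0x22, slot 4 ⇒ 0x25007 (P1/RW1/US1/PS0)
  lvl1: tbl 0x25, slot 30 ⇒ 0x29007 (P1/RW1/US1/PS0)
  lvl2: tbl 0x29, slot 15 ⇒ 0x2A007 (P1/RW1/US1/PS0)
  lvl3: tbl 0x2A, slot 6 ⇒ 0x2B007 (P1/RW1/US1/PS0)
  ✓ 0x2BA42  — 4 lookups
#1 VA=0x818140BCDF (r,kernel):
  lvl0: tbl 0x22, slot 1 ⇒ 0x2C007 (P1/RW1/US1/PS0)
  lvl1: tbl 0x2C, slot 6 ⇒ 0x30007 (P1/RW1/US1/PS0)
  lvl2: tbl 0x30, slot 10 ⇒ 0x32007 (P1/RW1/US1/PS0)
  lvl3: tbl 0x32, slot 11 ⇒ 0x48006 (P0/RW1/US1/PS0)
  ✗ PAGE_NOT_PRESENT  [4 reads]

Access #0 fault: NONE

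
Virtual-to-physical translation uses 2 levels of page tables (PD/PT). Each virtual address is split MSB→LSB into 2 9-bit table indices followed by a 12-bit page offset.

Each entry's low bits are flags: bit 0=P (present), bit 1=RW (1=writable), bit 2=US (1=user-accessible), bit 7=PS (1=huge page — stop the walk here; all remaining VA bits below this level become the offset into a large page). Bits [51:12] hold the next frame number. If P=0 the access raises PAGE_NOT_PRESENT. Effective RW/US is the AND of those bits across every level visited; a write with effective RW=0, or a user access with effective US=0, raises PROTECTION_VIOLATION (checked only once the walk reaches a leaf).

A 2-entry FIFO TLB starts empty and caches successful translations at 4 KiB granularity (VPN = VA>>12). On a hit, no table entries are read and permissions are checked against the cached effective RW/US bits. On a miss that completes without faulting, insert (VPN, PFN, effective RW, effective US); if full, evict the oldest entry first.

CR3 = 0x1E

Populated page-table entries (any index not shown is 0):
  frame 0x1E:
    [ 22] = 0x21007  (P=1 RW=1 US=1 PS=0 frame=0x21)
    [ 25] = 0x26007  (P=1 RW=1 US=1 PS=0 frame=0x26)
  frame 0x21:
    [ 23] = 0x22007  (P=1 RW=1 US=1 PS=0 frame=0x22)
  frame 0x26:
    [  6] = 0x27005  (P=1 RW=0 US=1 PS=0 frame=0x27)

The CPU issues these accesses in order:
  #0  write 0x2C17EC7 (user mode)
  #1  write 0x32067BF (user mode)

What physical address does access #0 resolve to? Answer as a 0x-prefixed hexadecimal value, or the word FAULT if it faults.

Per-access translation:
#0 VA=0x2C17EC7 (w,user):
  [0] read 0x1E idx=22: raw=0x21007 flags P=1 W=1 U=1 S=0
  [1] read 0x21 idx=23: raw=0x22007 flags P=1 W=1 U=1 S=0
  ⇒ phys 0x22EC7  [2 reads]
#1 VA=0x32067BF (w,user):
  [0] read 0x1E idx=25: raw=0x26007 flags P=1 W=1 U=1 S=0
  [1] read 0x26 idx=6: raw=0x27005 flags P=1 W=0 U=1 S=0
  → PROTECTION_VIOLATION  (2 entries read)

Access #0 PA: 0x22EC7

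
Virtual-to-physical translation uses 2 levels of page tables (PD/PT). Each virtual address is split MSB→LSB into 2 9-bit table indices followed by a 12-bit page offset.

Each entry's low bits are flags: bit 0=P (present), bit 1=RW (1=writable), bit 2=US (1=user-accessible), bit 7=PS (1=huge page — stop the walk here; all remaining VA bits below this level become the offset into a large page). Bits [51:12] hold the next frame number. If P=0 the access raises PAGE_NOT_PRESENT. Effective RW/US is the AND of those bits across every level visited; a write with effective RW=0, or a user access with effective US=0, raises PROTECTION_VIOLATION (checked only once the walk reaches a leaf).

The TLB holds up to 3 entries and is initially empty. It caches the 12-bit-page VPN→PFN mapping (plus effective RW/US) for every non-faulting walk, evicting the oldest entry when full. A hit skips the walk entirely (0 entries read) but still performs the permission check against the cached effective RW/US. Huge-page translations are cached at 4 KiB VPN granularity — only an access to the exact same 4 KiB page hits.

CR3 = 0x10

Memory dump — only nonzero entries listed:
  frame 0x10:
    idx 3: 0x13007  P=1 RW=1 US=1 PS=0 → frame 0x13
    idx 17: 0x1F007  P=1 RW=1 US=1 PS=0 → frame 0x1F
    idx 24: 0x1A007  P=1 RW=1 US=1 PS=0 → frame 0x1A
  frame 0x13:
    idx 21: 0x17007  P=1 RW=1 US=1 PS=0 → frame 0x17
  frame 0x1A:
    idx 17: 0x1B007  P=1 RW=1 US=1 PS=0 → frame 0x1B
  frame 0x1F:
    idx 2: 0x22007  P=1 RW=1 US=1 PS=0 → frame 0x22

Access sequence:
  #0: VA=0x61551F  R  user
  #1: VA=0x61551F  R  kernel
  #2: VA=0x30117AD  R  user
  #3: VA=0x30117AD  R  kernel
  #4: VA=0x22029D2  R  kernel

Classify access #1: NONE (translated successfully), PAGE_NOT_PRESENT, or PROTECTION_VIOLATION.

Walk each access:
#0 VA=0x61551F (r,user):
  lvl0: tbl 0x10, slot 3 ⇒ 0x13007 (P1/RW1/US1/PS0)
  lvl1: tbl 0x13, slot 21 ⇒ 0x17007 (P1/RW1/US1/PS0)
  ⇒ phys 0x1751F  [2 reads]
#1 VA=0x61551F (r,kernel):
  TLB hit vpn=0x615 → PA=0x1751F
#2 VA=0x30117AD (r,user):
  lvl0: tbl 0x10, slot 24 ⇒ 0x1A007 (P1/RW1/US1/PS0)
  lvl1: tbl 0x1A, slot 17 ⇒ 0x1B007 (P1/RW1/US1/PS0)
  ⇒ phys 0x1B7AD  [2 reads]
#3 VA=0x30117AD (r,kernel):
  TLB hit vpn=0x3011 → PA=0x1B7AD
#4 VA=0x22029D2 (r,kernel):
  lvl0: tbl 0x10, slot 17 ⇒ 0x1F007 (P1/RW1/US1/PS0)
  lvl1: tbl 0x1F, slot 2 ⇒ 0x22007 (P1/RW1/US1/PS0)
  ⇒ phys 0x229D2  [2 reads]

Access #1 fault: NONE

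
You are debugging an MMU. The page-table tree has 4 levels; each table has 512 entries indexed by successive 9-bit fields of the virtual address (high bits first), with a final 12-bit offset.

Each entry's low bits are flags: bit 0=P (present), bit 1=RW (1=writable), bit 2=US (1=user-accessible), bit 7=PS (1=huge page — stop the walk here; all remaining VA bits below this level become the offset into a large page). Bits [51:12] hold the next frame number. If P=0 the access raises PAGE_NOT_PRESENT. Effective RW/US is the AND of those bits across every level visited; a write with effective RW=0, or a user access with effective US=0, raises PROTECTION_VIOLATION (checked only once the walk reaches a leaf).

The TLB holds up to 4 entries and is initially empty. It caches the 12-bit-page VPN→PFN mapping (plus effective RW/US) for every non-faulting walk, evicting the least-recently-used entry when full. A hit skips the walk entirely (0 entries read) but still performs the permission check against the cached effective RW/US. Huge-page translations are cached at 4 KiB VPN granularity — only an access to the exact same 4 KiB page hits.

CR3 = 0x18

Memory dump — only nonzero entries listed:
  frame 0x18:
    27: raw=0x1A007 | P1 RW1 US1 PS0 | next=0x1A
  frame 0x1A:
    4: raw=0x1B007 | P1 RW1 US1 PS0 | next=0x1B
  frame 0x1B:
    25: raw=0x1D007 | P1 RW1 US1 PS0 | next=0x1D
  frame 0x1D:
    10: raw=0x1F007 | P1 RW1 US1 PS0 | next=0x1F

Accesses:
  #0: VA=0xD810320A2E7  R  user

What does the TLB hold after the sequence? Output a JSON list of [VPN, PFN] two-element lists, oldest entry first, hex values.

Walk each access:
#0 VA=0xD810320A2E7 (r,user):
  L0 @0x18[27] → 0x1A007  P=1,RW=1,US=1,PS=0
  L1 @0x1A[4] → 0x1B007  P=1,RW=1,US=1,PS=0
  L2 @0x1B[25] → 0x1D007  P=1,RW=1,US=1,PS=0
  L3 @0x1D[10] → 0x1F007  P=1,RW=1,US=1,PS=0
  → PA=0x1F2E7  (4 entries read)

TLB: [["0xD810320A", "0x1F"]]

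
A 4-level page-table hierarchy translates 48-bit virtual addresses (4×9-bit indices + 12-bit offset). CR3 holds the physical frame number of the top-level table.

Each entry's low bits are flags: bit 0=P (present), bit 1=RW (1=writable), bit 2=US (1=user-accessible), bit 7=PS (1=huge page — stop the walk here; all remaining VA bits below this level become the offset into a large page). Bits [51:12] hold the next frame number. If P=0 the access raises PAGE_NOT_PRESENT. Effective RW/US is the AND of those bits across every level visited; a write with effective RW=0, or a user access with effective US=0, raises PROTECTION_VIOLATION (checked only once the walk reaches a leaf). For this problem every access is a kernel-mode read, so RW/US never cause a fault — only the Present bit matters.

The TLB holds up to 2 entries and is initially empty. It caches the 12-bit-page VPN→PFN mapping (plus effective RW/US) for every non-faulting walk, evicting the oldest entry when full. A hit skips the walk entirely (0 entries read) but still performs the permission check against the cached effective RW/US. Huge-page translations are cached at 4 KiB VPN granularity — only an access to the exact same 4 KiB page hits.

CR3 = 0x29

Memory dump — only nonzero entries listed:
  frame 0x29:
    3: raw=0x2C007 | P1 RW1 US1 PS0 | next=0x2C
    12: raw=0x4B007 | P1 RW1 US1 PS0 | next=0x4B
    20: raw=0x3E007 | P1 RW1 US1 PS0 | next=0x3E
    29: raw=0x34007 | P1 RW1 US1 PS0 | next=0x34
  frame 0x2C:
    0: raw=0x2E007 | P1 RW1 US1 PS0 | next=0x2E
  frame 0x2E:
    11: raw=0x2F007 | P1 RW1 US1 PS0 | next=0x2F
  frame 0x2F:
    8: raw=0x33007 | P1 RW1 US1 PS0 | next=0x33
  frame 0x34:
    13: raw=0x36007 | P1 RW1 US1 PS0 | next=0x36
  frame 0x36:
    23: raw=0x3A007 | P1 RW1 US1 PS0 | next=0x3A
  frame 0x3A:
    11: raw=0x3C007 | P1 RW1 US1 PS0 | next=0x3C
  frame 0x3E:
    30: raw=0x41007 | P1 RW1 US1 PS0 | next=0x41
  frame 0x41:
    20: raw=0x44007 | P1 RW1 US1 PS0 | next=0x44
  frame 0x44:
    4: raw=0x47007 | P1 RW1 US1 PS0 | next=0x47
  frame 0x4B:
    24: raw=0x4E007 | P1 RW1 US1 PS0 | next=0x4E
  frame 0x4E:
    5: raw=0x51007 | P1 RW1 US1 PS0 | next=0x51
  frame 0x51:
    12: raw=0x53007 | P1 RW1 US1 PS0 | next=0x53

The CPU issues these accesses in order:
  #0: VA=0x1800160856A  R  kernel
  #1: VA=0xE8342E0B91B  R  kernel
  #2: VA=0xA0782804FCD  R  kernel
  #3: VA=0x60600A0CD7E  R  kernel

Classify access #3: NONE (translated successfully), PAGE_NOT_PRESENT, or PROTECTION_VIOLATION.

Walk each access:
#0 VA=0x1800160856A (r,kernel):
  [0] read 0x29 idx=3: raw=0x2C007 flags P=1 W=1 U=1 S=0
  [1] read 0x2C idx=0: raw=0x2E007 flags P=1 W=1 U=1 S=0
  [2] read 0x2E idx=11: raw=0x2F007 flags P=1 W=1 U=1 S=0
  [3] read 0x2F idx=8: raw=0x33007 flags P=1 W=1 U=1 S=0
  ⇒ phys 0x3356A  [4 reads]
#1 VA=0xE8342E0B91B (r,kernel):
  [0] read 0x29 idx=29: raw=0x34007 flags P=1 W=1 U=1 S=0
  [1] read 0x34 idx=13: raw=0x36007 flags P=1 W=1 U=1 S=0
  [2] read 0x36 idx=23: raw=0x3A007 flags P=1 W=1 U=1 S=0
  [3] read 0x3A idx=11: raw=0x3C007 flags P=1 W=1 U=1 S=0
  ⇒ phys 0x3C91B  [4 reads]
#2 VA=0xA0782804FCD (r,kernel):
  [0] read 0x29 idx=20: raw=0x3E007 flags P=1 W=1 U=1 S=0
  [1] read 0x3E idx=30: raw=0x41007 flags P=1 W=1 U=1 S=0
  [2] read 0x41 idx=20: raw=0x44007 flags P=1 W=1 U=1 S=0
  [3] read 0x44 idx=4: raw=0x47007 flags P=1 W=1 U=1 S=0
  ⇒ phys 0x47FCD  [4 reads]
#3 VA=0x60600A0CD7E (r,kernel):
  [0] read 0x29 idx=12: raw=0x4B007 flags P=1 W=1 U=1 S=0
  [1] read 0x4B idx=24: raw=0x4E007 flags P=1 W=1 U=1 S=0
  [2] read 0x4E idx=5: raw=0x51007 flags P=1 W=1 U=1 S=0
  [3] read 0x51 idx=12: raw=0x53007 flags P=1 W=1 U=1 S=0
  ⇒ phys 0x53D7E  [4 reads]

Access #3 fault: NONE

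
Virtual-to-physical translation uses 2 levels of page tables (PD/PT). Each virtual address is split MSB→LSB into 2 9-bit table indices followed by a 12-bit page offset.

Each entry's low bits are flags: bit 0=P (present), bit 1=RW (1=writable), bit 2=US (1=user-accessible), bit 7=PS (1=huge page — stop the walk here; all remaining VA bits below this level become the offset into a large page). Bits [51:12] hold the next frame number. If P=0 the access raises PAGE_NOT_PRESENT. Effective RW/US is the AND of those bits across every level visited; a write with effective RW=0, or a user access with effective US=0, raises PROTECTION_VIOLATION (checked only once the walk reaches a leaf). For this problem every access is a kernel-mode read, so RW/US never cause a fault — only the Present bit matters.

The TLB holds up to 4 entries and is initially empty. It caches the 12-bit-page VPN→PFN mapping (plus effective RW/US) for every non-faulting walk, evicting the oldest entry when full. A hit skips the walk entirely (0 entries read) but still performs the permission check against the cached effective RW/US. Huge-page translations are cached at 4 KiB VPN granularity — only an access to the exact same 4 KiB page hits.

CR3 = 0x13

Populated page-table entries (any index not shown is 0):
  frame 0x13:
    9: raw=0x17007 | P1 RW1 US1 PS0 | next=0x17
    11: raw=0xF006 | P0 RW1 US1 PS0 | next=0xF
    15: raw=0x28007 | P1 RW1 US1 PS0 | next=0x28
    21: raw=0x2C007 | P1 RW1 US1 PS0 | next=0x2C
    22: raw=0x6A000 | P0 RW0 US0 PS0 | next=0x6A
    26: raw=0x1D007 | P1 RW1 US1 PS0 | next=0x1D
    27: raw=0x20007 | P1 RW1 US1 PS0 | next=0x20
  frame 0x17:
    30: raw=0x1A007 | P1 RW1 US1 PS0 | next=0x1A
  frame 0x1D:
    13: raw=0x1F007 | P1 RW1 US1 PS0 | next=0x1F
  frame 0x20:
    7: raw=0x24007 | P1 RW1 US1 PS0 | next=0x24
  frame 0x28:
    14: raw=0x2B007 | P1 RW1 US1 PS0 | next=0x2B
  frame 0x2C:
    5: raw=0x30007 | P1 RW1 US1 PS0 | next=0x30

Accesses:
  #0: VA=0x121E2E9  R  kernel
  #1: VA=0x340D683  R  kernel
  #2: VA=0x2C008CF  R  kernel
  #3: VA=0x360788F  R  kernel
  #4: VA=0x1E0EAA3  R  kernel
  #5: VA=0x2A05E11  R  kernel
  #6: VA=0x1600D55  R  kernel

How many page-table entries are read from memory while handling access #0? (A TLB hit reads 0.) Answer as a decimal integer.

Trace:
#0 VA=0x121E2E9 (r,kernel):
  L0: frame=0x13 idx=9 entry=0x17007 [P=1 RW=1 US=1 PS=0]
  L1: frame=0x17 idx=30 entry=0x1A007 [P=1 RW=1 US=1 PS=0]
  ✓ 0x1A2E9  — 2 lookups
#1 VA=0x340D683 (r,kernel):
  L0: frame=0x13 idx=26 entry=0x1D007 [P=1 RW=1 US=1 PS=0]
  L1: frame=0x1D idx=13 entry=0x1F007 [P=1 RW=1 US=1 PS=0]
  ✓ 0x1F683  — 2 lookups
#2 VA=0x2C008CF (r,kernel):
  L0: frame=0x13 idx=22 entry=0x6A000 [P=0 RW=0 US=0 PS=0]
  ✗ PAGE_NOT_PRESENT  [1 reads]
#3 VA=0x360788F (r,kernel):
  L0: frame=0x13 idx=27 entry=0x20007 [P=1 RW=1 US=1 PS=0]
  L1: frame=0x20 idx=7 entry=0x24007 [P=1 RW=1 US=1 PS=0]
  ✓ 0x2488F  — 2 lookups
#4 VA=0x1E0EAA3 (r,kernel):
  L0: frame=0x13 idx=15 entry=0x28007 [P=1 RW=1 US=1 PS=0]
  L1: frame=0x28 idx=14 entry=0x2B007 [P=1 RW=1 US=1 PS=0]
  ✓ 0x2BAA3  — 2 lookups
#5 VA=0x2A05E11 (r,kernel):
  L0: frame=0x13 idx=21 entry=0x2C007 [P=1 RW=1 US=1 PS=0]
  L1: frame=0x2C idx=5 entry=0x30007 [P=1 RW=1 US=1 PS=0]
  ✓ 0x30E11  — 2 lookups
#6 VA=0x1600D55 (r,kernel):
  L0: frame=0x13 idx=11 entry=0xF006 [P=0 RW=1 US=1 PS=0]
  ✗ PAGE_NOT_PRESENT  [1 reads]

Entries read for #0: 2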